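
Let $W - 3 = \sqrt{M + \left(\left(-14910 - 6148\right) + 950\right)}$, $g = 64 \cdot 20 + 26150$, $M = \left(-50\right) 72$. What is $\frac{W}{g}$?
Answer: $\frac{3}{27430} + \frac{i \sqrt{5927}}{13715} \approx 0.00010937 + 0.0056133 i$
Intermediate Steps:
$M = -3600$
$g = 27430$ ($g = 1280 + 26150 = 27430$)
$W = 3 + 2 i \sqrt{5927}$ ($W = 3 + \sqrt{-3600 + \left(\left(-14910 - 6148\right) + 950\right)} = 3 + \sqrt{-3600 + \left(-21058 + 950\right)} = 3 + \sqrt{-3600 - 20108} = 3 + \sqrt{-23708} = 3 + 2 i \sqrt{5927} \approx 3.0 + 153.97 i$)
$\frac{W}{g} = \frac{3 + 2 i \sqrt{5927}}{27430} = \left(3 + 2 i \sqrt{5927}\right) \frac{1}{27430} = \frac{3}{27430} + \frac{i \sqrt{5927}}{13715}$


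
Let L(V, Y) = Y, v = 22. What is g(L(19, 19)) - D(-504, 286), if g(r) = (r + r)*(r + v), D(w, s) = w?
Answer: 2062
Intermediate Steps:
g(r) = 2*r*(22 + r) (g(r) = (r + r)*(r + 22) = (2*r)*(22 + r) = 2*r*(22 + r))
g(L(19, 19)) - D(-504, 286) = 2*19*(22 + 19) - 1*(-504) = 2*19*41 + 504 = 1558 + 504 = 2062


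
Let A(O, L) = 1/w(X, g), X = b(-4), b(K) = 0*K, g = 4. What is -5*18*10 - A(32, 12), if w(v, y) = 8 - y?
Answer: -3601/4 ≈ -900.25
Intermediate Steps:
b(K) = 0
X = 0
A(O, L) = ¼ (A(O, L) = 1/(8 - 1*4) = 1/(8 - 4) = 1/4 = ¼)
-5*18*10 - A(32, 12) = -5*18*10 - 1*¼ = -90*10 - ¼ = -900 - ¼ = -3601/4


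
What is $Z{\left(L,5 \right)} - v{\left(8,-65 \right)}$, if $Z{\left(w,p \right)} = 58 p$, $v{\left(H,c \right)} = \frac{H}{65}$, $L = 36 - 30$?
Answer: $\frac{18842}{65} \approx 289.88$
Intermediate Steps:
$L = 6$
$v{\left(H,c \right)} = \frac{H}{65}$ ($v{\left(H,c \right)} = H \frac{1}{65} = \frac{H}{65}$)
$Z{\left(L,5 \right)} - v{\left(8,-65 \right)} = 58 \cdot 5 - \frac{1}{65} \cdot 8 = 290 - \frac{8}{65} = \frac{18842}{65}$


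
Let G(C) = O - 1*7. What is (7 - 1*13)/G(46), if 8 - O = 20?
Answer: 6/19 ≈ 0.31579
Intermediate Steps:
O = -12 (O = 8 - 1*20 = 8 - 20 = -12)
G(C) = -19 (G(C) = -12 - 1*7 = -12 - 7 = -19)
(7 - 1*13)/G(46) = (7 - 1*13)/(-19) = (7 - 13)*(-1/19) = -6*(-1/19) = 6/19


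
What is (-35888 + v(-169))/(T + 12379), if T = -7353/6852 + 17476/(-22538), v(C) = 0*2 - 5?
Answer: -923828247628/318568026173 ≈ -2.8999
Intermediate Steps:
v(C) = -5 (v(C) = 0 - 5 = -5)
T = -47577911/25738396 (T = -7353*1/6852 + 17476*(-1/22538) = -2451/2284 - 8738/11269 = -47577911/25738396 ≈ -1.8485)
(-35888 + v(-169))/(T + 12379) = (-35888 - 5)/(-47577911/25738396 + 12379) = -35893/318568026173/25738396 = -35893*25738396/318568026173 = -923828247628/318568026173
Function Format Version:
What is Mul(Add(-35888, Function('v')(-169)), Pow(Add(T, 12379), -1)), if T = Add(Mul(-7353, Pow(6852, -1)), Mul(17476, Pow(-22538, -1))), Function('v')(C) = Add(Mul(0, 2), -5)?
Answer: Rational(-923828247628, 318568026173) ≈ -2.8999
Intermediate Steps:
Function('v')(C) = -5 (Function('v')(C) = Add(0, -5) = -5)
T = Rational(-47577911, 25738396) (T = Add(Mul(-7353, Rational(1, 6852)), Mul(17476, Rational(-1, 22538))) = Add(Rational(-2451, 2284), Rational(-8738, 11269)) = Rational(-47577911, 25738396) ≈ -1.8485)
Mul(Add(-35888, Function('v')(-169)), Pow(Add(T, 12379), -1)) = Mul(Add(-35888, -5), Pow(Add(Rational(-47577911, 25738396), 12379), -1)) = Mul(-35893, Pow(Rational(318568026173, 25738396), -1)) = Mul(-35893, Rational(25738396, 318568026173)) = Rational(-923828247628, 318568026173)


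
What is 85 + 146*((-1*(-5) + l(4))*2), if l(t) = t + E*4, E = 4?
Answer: 7385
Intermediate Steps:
l(t) = 16 + t (l(t) = t + 4*4 = t + 16 = 16 + t)
85 + 146*((-1*(-5) + l(4))*2) = 85 + 146*((-1*(-5) + (16 + 4))*2) = 85 + 146*((5 + 20)*2) = 85 + 146*(25*2) = 85 + 146*50 = 85 + 7300 = 7385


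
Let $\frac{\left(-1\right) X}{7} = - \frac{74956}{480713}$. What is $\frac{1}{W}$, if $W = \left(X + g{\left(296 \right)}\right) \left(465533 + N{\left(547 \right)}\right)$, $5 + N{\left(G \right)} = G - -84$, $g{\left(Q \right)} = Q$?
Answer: $\frac{480713}{66574842542660} \approx 7.2206 \cdot 10^{-9}$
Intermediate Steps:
$N{\left(G \right)} = 79 + G$ ($N{\left(G \right)} = -5 + \left(G - -84\right) = -5 + \left(G + 84\right) = -5 + \left(84 + G\right) = 79 + G$)
$X = \frac{524692}{480713}$ ($X = - 7 \left(- \frac{74956}{480713}\right) = - 7 \left(\left(-74956\right) \frac{1}{480713}\right) = \left(-7\right) \left(- \frac{74956}{480713}\right) = \frac{524692}{480713} \approx 1.0915$)
$W = \frac{66574842542660}{480713}$ ($W = \left(\frac{524692}{480713} + 296\right) \left(465533 + \left(79 + 547\right)\right) = \frac{142815740 \left(465533 + 626\right)}{480713} = \frac{142815740}{480713} \cdot 466159 = \frac{66574842542660}{480713} \approx 1.3849 \cdot 10^{8}$)
$\frac{1}{W} = \frac{1}{\frac{66574842542660}{480713}} = \frac{480713}{66574842542660}$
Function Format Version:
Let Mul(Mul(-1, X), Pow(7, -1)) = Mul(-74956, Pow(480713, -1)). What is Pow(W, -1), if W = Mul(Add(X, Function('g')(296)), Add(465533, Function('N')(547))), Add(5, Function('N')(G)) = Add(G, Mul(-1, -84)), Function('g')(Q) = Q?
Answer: Rational(480713, 66574842542660) ≈ 7.2206e-9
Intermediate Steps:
Function('N')(G) = Add(79, G) (Function('N')(G) = Add(-5, Add(G, Mul(-1, -84))) = Add(-5, Add(G, 84)) = Add(-5, Add(84, G)) = Add(79, G))
X = Rational(524692, 480713) (X = Mul(-7, Mul(-74956, Pow(480713, -1))) = Mul(-7, Mul(-74956, Rational(1, 480713))) = Mul(-7, Rational(-74956, 480713)) = Rational(524692, 480713) ≈ 1.0915)
W = Rational(66574842542660, 480713) (W = Mul(Add(Rational(524692, 480713), 296), Add(465533, Add(79, 547))) = Mul(Rational(142815740, 480713), Add(465533, 626)) = Mul(Rational(142815740, 480713), 466159) = Rational(66574842542660, 480713) ≈ 1.3849e+8)
Pow(W, -1) = Pow(Rational(66574842542660, 480713), -1) = Rational(480713, 66574842542660)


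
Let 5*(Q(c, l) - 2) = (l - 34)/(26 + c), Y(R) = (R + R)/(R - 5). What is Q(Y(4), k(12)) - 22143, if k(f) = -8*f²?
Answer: -996938/45 ≈ -22154.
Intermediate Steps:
Y(R) = 2*R/(-5 + R) (Y(R) = (2*R)/(-5 + R) = 2*R/(-5 + R))
Q(c, l) = 2 + (-34 + l)/(5*(26 + c)) (Q(c, l) = 2 + ((l - 34)/(26 + c))/5 = 2 + ((-34 + l)/(26 + c))/5 = 2 + (-34 + l)/(5*(26 + c)))
Q(Y(4), k(12)) - 22143 = (226 - 8*12² + 10*(2*4/(-5 + 4)))/(5*(26 + 2*4/(-5 + 4))) - 22143 = (226 - 8*144 + 10*(2*4/(-1)))/(5*(26 + 2*4/(-1))) - 22143 = (226 - 1152 + 10*(2*4*(-1)))/(5*(26 + 2*4*(-1))) - 22143 = (226 - 1152 + 10*(-8))/(5*(26 - 8)) - 22143 = (⅕)*(226 - 1152 - 80)/18 - 22143 = (⅕)*(1/18)*(-1006) - 22143 = -503/45 - 22143 = -996938/45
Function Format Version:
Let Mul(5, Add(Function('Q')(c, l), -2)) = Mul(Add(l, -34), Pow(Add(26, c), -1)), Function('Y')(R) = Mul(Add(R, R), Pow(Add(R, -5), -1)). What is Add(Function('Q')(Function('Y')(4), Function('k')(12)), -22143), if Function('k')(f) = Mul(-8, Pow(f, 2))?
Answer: Rational(-996938, 45) ≈ -22154.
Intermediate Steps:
Function('Y')(R) = Mul(2, R, Pow(Add(-5, R), -1)) (Function('Y')(R) = Mul(Mul(2, R), Pow(Add(-5, R), -1)) = Mul(2, R, Pow(Add(-5, R), -1)))
Function('Q')(c, l) = Add(2, Mul(Rational(1, 5), Pow(Add(26, c), -1), Add(-34, l))) (Function('Q')(c, l) = Add(2, Mul(Rational(1, 5), Mul(Add(l, -34), Pow(Add(26, c), -1)))) = Add(2, Mul(Rational(1, 5), Mul(Add(-34, l), Pow(Add(26, c), -1)))) = Add(2, Mul(Rational(1, 5), Mul(Pow(Add(26, c), -1), Add(-34, l)))) = Add(2, Mul(Rational(1, 5), Pow(Add(26, c), -1), Add(-34, l))))
Add(Function('Q')(Function('Y')(4), Function('k')(12)), -22143) = Add(Mul(Rational(1, 5), Pow(Add(26, Mul(2, 4, Pow(Add(-5, 4), -1))), -1), Add(226, Mul(-8, Pow(12, 2)), Mul(10, Mul(2, 4, Pow(Add(-5, 4), -1))))), -22143) = Add(Mul(Rational(1, 5), Pow(Add(26, Mul(2, 4, Pow(-1, -1))), -1), Add(226, Mul(-8, 144), Mul(10, Mul(2, 4, Pow(-1, -1))))), -22143) = Add(Mul(Rational(1, 5), Pow(Add(26, Mul(2, 4, -1)), -1), Add(226, -1152, Mul(10, Mul(2, 4, -1)))), -22143) = Add(Mul(Rational(1, 5), Pow(Add(26, -8), -1), Add(226, -1152, Mul(10, -8))), -22143) = Add(Mul(Rational(1, 5), Pow(18, -1), Add(226, -1152, -80)), -22143) = Add(Mul(Rational(1, 5), Rational(1, 18), -1006), -22143) = Add(Rational(-503, 45), -22143) = Rational(-996938, 45)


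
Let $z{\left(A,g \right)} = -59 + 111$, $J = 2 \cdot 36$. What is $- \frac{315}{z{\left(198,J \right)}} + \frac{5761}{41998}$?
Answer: $- \frac{6464899}{1091948} \approx -5.9205$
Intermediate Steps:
$J = 72$
$z{\left(A,g \right)} = 52$
$- \frac{315}{z{\left(198,J \right)}} + \frac{5761}{41998} = - \frac{315}{52} + \frac{5761}{41998} = - \frac{6464899}{1091948}$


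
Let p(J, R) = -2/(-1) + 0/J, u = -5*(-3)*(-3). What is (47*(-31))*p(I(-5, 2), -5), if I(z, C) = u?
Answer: -2914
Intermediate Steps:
u = -45 (u = 15*(-3) = -45)
I(z, C) = -45
p(J, R) = 2 (p(J, R) = -2*(-1) + 0 = 2 + 0 = 2)
(47*(-31))*p(I(-5, 2), -5) = (47*(-31))*2 = -1457*2 = -2914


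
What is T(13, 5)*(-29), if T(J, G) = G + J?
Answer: -522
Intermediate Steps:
T(13, 5)*(-29) = (5 + 13)*(-29) = 18*(-29) = -522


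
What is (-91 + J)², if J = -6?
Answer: 9409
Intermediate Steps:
(-91 + J)² = (-91 - 6)² = (-97)² = 9409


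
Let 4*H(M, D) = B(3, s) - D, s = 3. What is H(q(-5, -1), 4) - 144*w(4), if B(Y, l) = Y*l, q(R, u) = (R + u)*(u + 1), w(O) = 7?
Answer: -4027/4 ≈ -1006.8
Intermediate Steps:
q(R, u) = (1 + u)*(R + u) (q(R, u) = (R + u)*(1 + u) = (1 + u)*(R + u))
H(M, D) = 9/4 - D/4 (H(M, D) = (3*3 - D)/4 = (9 - D)/4 = 9/4 - D/4)
H(q(-5, -1), 4) - 144*w(4) = (9/4 - 1/4*4) - 144*7 = (9/4 - 1) - 1008 = 5/4 - 1008 = -4027/4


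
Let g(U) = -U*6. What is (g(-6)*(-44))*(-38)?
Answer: 60192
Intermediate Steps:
g(U) = -6*U
(g(-6)*(-44))*(-38) = (-6*(-6)*(-44))*(-38) = (36*(-44))*(-38) = -1584*(-38) = 60192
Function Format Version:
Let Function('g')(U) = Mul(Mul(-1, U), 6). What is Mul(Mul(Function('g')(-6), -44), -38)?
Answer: 60192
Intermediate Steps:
Function('g')(U) = Mul(-6, U)
Mul(Mul(Function('g')(-6), -44), -38) = Mul(Mul(Mul(-6, -6), -44), -38) = Mul(Mul(36, -44), -38) = Mul(-1584, -38) = 60192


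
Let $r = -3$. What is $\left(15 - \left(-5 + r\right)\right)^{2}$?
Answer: $529$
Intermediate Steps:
$\left(15 - \left(-5 + r\right)\right)^{2} = \left(15 + \left(5 - -3\right)\right)^{2} = \left(15 + \left(5 + 3\right)\right)^{2} = \left(15 + 8\right)^{2} = 23^{2} = 529$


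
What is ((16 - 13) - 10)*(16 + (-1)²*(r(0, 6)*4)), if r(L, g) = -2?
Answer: -56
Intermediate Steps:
((16 - 13) - 10)*(16 + (-1)²*(r(0, 6)*4)) = ((16 - 13) - 10)*(16 + (-1)²*(-2*4)) = (3 - 10)*(16 + 1*(-8)) = -7*(16 - 8) = -7*8 = -56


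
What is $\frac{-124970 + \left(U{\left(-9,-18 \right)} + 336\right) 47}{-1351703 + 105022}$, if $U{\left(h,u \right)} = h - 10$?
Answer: $\frac{110071}{1246681} \approx 0.088291$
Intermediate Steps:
$U{\left(h,u \right)} = -10 + h$ ($U{\left(h,u \right)} = h - 10 = -10 + h$)
$\frac{-124970 + \left(U{\left(-9,-18 \right)} + 336\right) 47}{-1351703 + 105022} = \frac{-124970 + \left(\left(-10 - 9\right) + 336\right) 47}{-1351703 + 105022} = \frac{-124970 + \left(-19 + 336\right) 47}{-1246681} = \left(-124970 + 317 \cdot 47\right) \left(- \frac{1}{1246681}\right) = \left(-124970 + 14899\right) \left(- \frac{1}{1246681}\right) = \left(-110071\right) \left(- \frac{1}{1246681}\right) = \frac{110071}{1246681}$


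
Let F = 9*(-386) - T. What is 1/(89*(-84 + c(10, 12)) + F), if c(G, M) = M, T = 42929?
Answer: -1/52811 ≈ -1.8935e-5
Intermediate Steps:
F = -46403 (F = 9*(-386) - 1*42929 = -3474 - 42929 = -46403)
1/(89*(-84 + c(10, 12)) + F) = 1/(89*(-84 + 12) - 46403) = 1/(89*(-72) - 46403) = 1/(-6408 - 46403) = 1/(-52811) = -1/52811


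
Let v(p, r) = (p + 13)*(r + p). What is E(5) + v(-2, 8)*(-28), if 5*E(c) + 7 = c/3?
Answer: -27736/15 ≈ -1849.1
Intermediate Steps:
E(c) = -7/5 + c/15 (E(c) = -7/5 + (c/3)/5 = -7/5 + c/15)
v(p, r) = (13 + p)*(p + r)
E(5) + v(-2, 8)*(-28) = (-7/5 + (1/15)*5) + ((-2)**2 + 13*(-2) + 13*8 - 2*8)*(-28) = (-7/5 + 1/3) + (4 - 26 + 104 - 16)*(-28) = -16/15 + 66*(-28) = -16/15 - 1848 = -27736/15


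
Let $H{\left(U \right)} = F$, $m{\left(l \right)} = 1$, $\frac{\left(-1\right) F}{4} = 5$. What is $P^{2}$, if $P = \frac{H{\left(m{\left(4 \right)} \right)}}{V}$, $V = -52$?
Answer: $\frac{25}{169} \approx 0.14793$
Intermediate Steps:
$F = -20$ ($F = \left(-4\right) 5 = -20$)
$H{\left(U \right)} = -20$
$P = \frac{5}{13}$ ($P = - \frac{20}{-52} = \left(-20\right) \left(- \frac{1}{52}\right) = \frac{5}{13} \approx 0.38462$)
$P^{2} = \left(\frac{5}{13}\right)^{2} = \frac{25}{169}$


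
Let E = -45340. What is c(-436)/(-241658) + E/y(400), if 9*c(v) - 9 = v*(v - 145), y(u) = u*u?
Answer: -3478574087/8699688000 ≈ -0.39985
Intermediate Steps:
y(u) = u²
c(v) = 1 + v*(-145 + v)/9 (c(v) = 1 + (v*(v - 145))/9 = 1 + (v*(-145 + v))/9 = 1 + v*(-145 + v)/9)
c(-436)/(-241658) + E/y(400) = (1 - 145/9*(-436) + (⅑)*(-436)²)/(-241658) - 45340/(400²) = (1 + 63220/9 + (⅑)*190096)*(-1/241658) - 45340/160000 = (1 + 63220/9 + 190096/9)*(-1/241658) - 45340*1/160000 = (253325/9)*(-1/241658) - 2267/8000 = -253325/2174922 - 2267/8000 = -3478574087/8699688000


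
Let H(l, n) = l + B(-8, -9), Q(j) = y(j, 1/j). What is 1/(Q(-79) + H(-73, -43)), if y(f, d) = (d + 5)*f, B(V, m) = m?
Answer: -1/476 ≈ -0.0021008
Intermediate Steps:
y(f, d) = f*(5 + d) (y(f, d) = (5 + d)*f = f*(5 + d))
Q(j) = j*(5 + 1/j)
H(l, n) = -9 + l (H(l, n) = l - 9 = -9 + l)
1/(Q(-79) + H(-73, -43)) = 1/((1 + 5*(-79)) + (-9 - 73)) = 1/((1 - 395) - 82) = 1/(-394 - 82) = 1/(-476) = -1/476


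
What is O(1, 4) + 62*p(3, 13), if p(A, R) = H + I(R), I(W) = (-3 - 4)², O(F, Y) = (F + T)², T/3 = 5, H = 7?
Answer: 3728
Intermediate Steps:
T = 15 (T = 3*5 = 15)
O(F, Y) = (15 + F)² (O(F, Y) = (F + 15)² = (15 + F)²)
I(W) = 49 (I(W) = (-7)² = 49)
p(A, R) = 56 (p(A, R) = 7 + 49 = 56)
O(1, 4) + 62*p(3, 13) = (15 + 1)² + 62*56 = 16² + 3472 = 256 + 3472 = 3728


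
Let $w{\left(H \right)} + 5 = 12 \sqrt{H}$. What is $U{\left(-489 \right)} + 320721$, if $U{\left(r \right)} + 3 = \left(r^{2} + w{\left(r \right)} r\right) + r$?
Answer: $561795 - 5868 i \sqrt{489} \approx 5.618 \cdot 10^{5} - 1.2976 \cdot 10^{5} i$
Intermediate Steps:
$w{\left(H \right)} = -5 + 12 \sqrt{H}$
$U{\left(r \right)} = -3 + r + r^{2} + r \left(-5 + 12 \sqrt{r}\right)$ ($U{\left(r \right)} = -3 + \left(\left(r^{2} + \left(-5 + 12 \sqrt{r}\right) r\right) + r\right) = -3 + \left(\left(r^{2} + r \left(-5 + 12 \sqrt{r}\right)\right) + r\right) = -3 + \left(r + r^{2} + r \left(-5 + 12 \sqrt{r}\right)\right) = -3 + r + r^{2} + r \left(-5 + 12 \sqrt{r}\right)$)
$U{\left(-489 \right)} + 320721 = \left(-3 + \left(-489\right)^{2} - -1956 + 12 \left(-489\right)^{\frac{3}{2}}\right) + 320721 = \left(-3 + 239121 + 1956 + 12 \left(- 489 i \sqrt{489}\right)\right) + 320721 = \left(-3 + 239121 + 1956 - 5868 i \sqrt{489}\right) + 320721 = \left(241074 - 5868 i \sqrt{489}\right) + 320721 = 561795 - 5868 i \sqrt{489}$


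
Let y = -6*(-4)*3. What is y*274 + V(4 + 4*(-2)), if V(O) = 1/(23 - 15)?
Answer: 157825/8 ≈ 19728.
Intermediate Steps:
V(O) = ⅛ (V(O) = 1/8 = ⅛)
y = 72 (y = -3*(-8)*3 = 24*3 = 72)
y*274 + V(4 + 4*(-2)) = 72*274 + ⅛ = 19728 + ⅛ = 157825/8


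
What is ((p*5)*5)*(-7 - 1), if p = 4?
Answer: -800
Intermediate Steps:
((p*5)*5)*(-7 - 1) = ((4*5)*5)*(-7 - 1) = (20*5)*(-8) = 100*(-8) = -800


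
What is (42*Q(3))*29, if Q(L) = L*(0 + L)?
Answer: 10962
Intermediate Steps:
Q(L) = L**2 (Q(L) = L*L = L**2)
(42*Q(3))*29 = (42*3**2)*29 = (42*9)*29 = 378*29 = 10962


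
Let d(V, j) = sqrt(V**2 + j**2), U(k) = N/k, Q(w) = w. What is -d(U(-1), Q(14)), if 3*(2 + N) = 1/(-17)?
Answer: -sqrt(520405)/51 ≈ -14.145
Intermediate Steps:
N = -103/51 (N = -2 + (1/3)/(-17) = -2 + (1/3)*(-1/17) = -2 - 1/51 = -103/51 ≈ -2.0196)
U(k) = -103/(51*k)
-d(U(-1), Q(14)) = -sqrt((-103/51/(-1))**2 + 14**2) = -sqrt((-103/51*(-1))**2 + 196) = -sqrt((103/51)**2 + 196) = -sqrt(10609/2601 + 196) = -sqrt(520405/2601) = -sqrt(520405)/51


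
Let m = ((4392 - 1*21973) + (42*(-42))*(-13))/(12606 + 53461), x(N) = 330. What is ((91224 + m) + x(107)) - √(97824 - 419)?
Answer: 6048703469/66067 - 11*√805 ≈ 91242.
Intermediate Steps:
m = 5351/66067 (m = ((4392 - 21973) - 1764*(-13))/66067 = (-17581 + 22932)*(1/66067) = 5351*(1/66067) = 5351/66067 ≈ 0.080994)
((91224 + m) + x(107)) - √(97824 - 419) = ((91224 + 5351/66067) + 330) - √(97824 - 419) = (6026901359/66067 + 330) - √97405 = 6048703469/66067 - 11*√805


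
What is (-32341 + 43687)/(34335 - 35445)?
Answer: -1891/185 ≈ -10.222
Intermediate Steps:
(-32341 + 43687)/(34335 - 35445) = 11346/(-1110) = 11346*(-1/1110) = -1891/185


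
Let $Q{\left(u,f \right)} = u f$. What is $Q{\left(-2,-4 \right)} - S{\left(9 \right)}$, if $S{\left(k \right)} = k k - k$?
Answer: $-64$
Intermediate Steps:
$Q{\left(u,f \right)} = f u$
$S{\left(k \right)} = k^{2} - k$
$Q{\left(-2,-4 \right)} - S{\left(9 \right)} = \left(-4\right) \left(-2\right) - 9 \left(-1 + 9\right) = 8 - 9 \cdot 8 = 8 - 72 = -64$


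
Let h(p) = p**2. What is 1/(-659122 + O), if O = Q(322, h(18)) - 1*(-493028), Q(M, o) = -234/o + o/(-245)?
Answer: -4410/732483557 ≈ -6.0206e-6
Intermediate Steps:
Q(M, o) = -234/o - o/245 (Q(M, o) = -234/o + o*(-1/245) = -234/o - o/245)
O = 2174244463/4410 (O = (-234/(18**2) - 1/245*18**2) - 1*(-493028) = (-234/324 - 1/245*324) + 493028 = (-234*1/324 - 324/245) + 493028 = (-13/18 - 324/245) + 493028 = -9017/4410 + 493028 = 2174244463/4410 ≈ 4.9303e+5)
1/(-659122 + O) = 1/(-659122 + 2174244463/4410) = 1/(-732483557/4410) = -4410/732483557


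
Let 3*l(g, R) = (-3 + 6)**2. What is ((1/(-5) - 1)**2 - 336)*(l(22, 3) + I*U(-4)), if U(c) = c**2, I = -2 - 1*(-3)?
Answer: -158916/25 ≈ -6356.6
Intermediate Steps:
I = 1 (I = -2 + 3 = 1)
l(g, R) = 3 (l(g, R) = (-3 + 6)**2/3 = (1/3)*3**2 = (1/3)*9 = 3)
((1/(-5) - 1)**2 - 336)*(l(22, 3) + I*U(-4)) = ((1/(-5) - 1)**2 - 336)*(3 + 1*(-4)**2) = ((-1/5 - 1)**2 - 336)*(3 + 1*16) = ((-6/5)**2 - 336)*(3 + 16) = (36/25 - 336)*19 = -8364/25*19 = -158916/25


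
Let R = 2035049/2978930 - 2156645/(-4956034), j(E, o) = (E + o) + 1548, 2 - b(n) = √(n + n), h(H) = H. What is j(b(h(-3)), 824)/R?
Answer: 8762243108808470/4127566631379 - 3690919590905*I*√6/4127566631379 ≈ 2122.9 - 2.1904*I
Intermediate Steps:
b(n) = 2 - √2*√n (b(n) = 2 - √(n + n) = 2 - √(2*n) = 2 - √2*√n)
j(E, o) = 1548 + E + o
R = 4127566631379/3690919590905 (R = 2035049*(1/2978930) - 2156645*(-1/4956034) = 2035049/2978930 + 2156645/4956034 = 4127566631379/3690919590905 ≈ 1.1183)
j(b(h(-3)), 824)/R = (1548 + (2 - √2*√(-3)) + 824)/(4127566631379/3690919590905) = (1548 + (2 - √2*I*√3) + 824)*(3690919590905/4127566631379) = (1548 + (2 - I*√6) + 824)*(3690919590905/4127566631379) = (2374 - I*√6)*(3690919590905/4127566631379) = 8762243108808470/4127566631379 - 3690919590905*I*√6/4127566631379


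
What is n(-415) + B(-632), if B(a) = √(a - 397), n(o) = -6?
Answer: -6 + 7*I*√21 ≈ -6.0 + 32.078*I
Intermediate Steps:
B(a) = √(-397 + a)
n(-415) + B(-632) = -6 + √(-397 - 632) = -6 + √(-1029) = -6 + 7*I*√21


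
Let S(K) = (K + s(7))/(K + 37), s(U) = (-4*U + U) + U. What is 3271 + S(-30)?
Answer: 22853/7 ≈ 3264.7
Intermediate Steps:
s(U) = -2*U (s(U) = -3*U + U = -2*U)
S(K) = (-14 + K)/(37 + K) (S(K) = (K - 2*7)/(K + 37) = (K - 14)/(37 + K) = (-14 + K)/(37 + K))
3271 + S(-30) = 3271 + (-14 - 30)/(37 - 30) = 3271 - 44/7 = 22853/7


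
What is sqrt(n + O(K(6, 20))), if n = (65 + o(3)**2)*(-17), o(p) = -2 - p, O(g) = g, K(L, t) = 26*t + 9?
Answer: I*sqrt(1001) ≈ 31.639*I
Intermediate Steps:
K(L, t) = 9 + 26*t
n = -1530 (n = (65 + (-2 - 1*3)**2)*(-17) = (65 + (-2 - 3)**2)*(-17) = (65 + (-5)**2)*(-17) = (65 + 25)*(-17) = 90*(-17) = -1530)
sqrt(n + O(K(6, 20))) = sqrt(-1530 + (9 + 26*20)) = sqrt(-1530 + (9 + 520)) = sqrt(-1530 + 529) = sqrt(-1001) = I*sqrt(1001)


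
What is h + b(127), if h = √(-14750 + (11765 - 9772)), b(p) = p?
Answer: 127 + I*√12757 ≈ 127.0 + 112.95*I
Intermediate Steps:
h = I*√12757 (h = √(-14750 + 1993) = √(-12757) = I*√12757 ≈ 112.95*I)
h + b(127) = I*√12757 + 127 = 127 + I*√12757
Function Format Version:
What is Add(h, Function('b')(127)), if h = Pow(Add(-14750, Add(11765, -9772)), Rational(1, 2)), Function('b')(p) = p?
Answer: Add(127, Mul(I, Pow(12757, Rational(1, 2)))) ≈ Add(127.00, Mul(112.95, I))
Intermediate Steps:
h = Mul(I, Pow(12757, Rational(1, 2))) (h = Pow(Add(-14750, 1993), Rational(1, 2)) = Pow(-12757, Rational(1, 2)) = Mul(I, Pow(12757, Rational(1, 2))) ≈ Mul(112.95, I))
Add(h, Function('b')(127)) = Add(Mul(I, Pow(12757, Rational(1, 2))), 127) = Add(127, Mul(I, Pow(12757, Rational(1, 2))))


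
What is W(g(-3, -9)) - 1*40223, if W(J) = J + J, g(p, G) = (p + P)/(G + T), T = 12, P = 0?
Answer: -40225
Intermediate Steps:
g(p, G) = p/(12 + G) (g(p, G) = (p + 0)/(G + 12) = p/(12 + G))
W(J) = 2*J
W(g(-3, -9)) - 1*40223 = 2*(-3/(12 - 9)) - 1*40223 = 2*(-3/3) - 40223 = 2*(-3*⅓) - 40223 = 2*(-1) - 40223 = -2 - 40223 = -40225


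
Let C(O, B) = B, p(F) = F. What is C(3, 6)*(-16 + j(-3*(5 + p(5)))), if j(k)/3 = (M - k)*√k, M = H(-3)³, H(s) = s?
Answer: -96 + 54*I*√30 ≈ -96.0 + 295.77*I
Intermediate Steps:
M = -27 (M = (-3)³ = -27)
j(k) = 3*√k*(-27 - k) (j(k) = 3*((-27 - k)*√k) = 3*(√k*(-27 - k)) = 3*√k*(-27 - k))
C(3, 6)*(-16 + j(-3*(5 + p(5)))) = 6*(-16 + 3*√(-3*(5 + 5))*(-27 - (-3)*(5 + 5))) = 6*(-16 + 3*√(-3*10)*(-27 - (-3)*10)) = 6*(-16 + 3*√(-30)*(-27 - 1*(-30))) = 6*(-16 + 3*(I*√30)*(-27 + 30)) = 6*(-16 + 3*(I*√30)*3) = 6*(-16 + 9*I*√30) = -96 + 54*I*√30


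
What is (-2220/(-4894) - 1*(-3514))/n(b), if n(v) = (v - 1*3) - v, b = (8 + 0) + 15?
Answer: -8599868/7341 ≈ -1171.5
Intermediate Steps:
b = 23 (b = 8 + 15 = 23)
n(v) = -3 (n(v) = (v - 3) - v = (-3 + v) - v = -3)
(-2220/(-4894) - 1*(-3514))/n(b) = (-2220/(-4894) - 1*(-3514))/(-3) = (-2220*(-1/4894) + 3514)*(-1/3) = (1110/2447 + 3514)*(-1/3) = (8599868/2447)*(-1/3) = -8599868/7341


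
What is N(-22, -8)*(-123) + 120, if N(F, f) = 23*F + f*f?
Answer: 54486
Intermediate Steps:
N(F, f) = f**2 + 23*F (N(F, f) = 23*F + f**2 = f**2 + 23*F)
N(-22, -8)*(-123) + 120 = ((-8)**2 + 23*(-22))*(-123) + 120 = (64 - 506)*(-123) + 120 = -442*(-123) + 120 = 54366 + 120 = 54486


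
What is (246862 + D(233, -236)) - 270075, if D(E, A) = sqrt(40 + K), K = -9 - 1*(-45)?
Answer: -23213 + 2*sqrt(19) ≈ -23204.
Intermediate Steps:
K = 36 (K = -9 + 45 = 36)
D(E, A) = 2*sqrt(19) (D(E, A) = sqrt(40 + 36) = sqrt(76) = 2*sqrt(19))
(246862 + D(233, -236)) - 270075 = (246862 + 2*sqrt(19)) - 270075 = -23213 + 2*sqrt(19)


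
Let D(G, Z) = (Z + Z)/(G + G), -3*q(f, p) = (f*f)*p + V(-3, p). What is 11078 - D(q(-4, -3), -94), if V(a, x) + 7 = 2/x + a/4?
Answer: 7503190/677 ≈ 11083.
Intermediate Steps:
V(a, x) = -7 + 2/x + a/4 (V(a, x) = -7 + (2/x + a/4) = -7 + 2/x + a/4)
q(f, p) = 31/12 - 2/(3*p) - p*f**2/3 (q(f, p) = -((f*f)*p + (-7 + 2/p + (1/4)*(-3)))/3 = -(f**2*p + (-7 + 2/p - 3/4))/3 = -(p*f**2 + (-31/4 + 2/p))/3 = -(-31/4 + 2/p + p*f**2)/3 = 31/12 - 2/(3*p) - p*f**2/3)
D(G, Z) = Z/G (D(G, Z) = (2*Z)/((2*G)) = (2*Z)*(1/(2*G)) = Z/G)
11078 - D(q(-4, -3), -94) = 11078 - (-94)/((1/12)*(-8 - 3*(31 - 4*(-3)*(-4)**2))/(-3)) = 11078 - (-94)/((1/12)*(-1/3)*(-8 - 3*(31 - 4*(-3)*16))) = 11078 - (-94)/((1/12)*(-1/3)*(-8 - 3*(31 + 192))) = 11078 - (-94)/((1/12)*(-1/3)*(-8 - 3*223)) = 11078 - (-94)/((1/12)*(-1/3)*(-8 - 669)) = 11078 - (-94)/((1/12)*(-1/3)*(-677)) = 11078 - (-94)/677/36 = 11078 - (-94)*36/677 = 11078 - 1*(-3384/677) = 11078 + 3384/677 = 7503190/677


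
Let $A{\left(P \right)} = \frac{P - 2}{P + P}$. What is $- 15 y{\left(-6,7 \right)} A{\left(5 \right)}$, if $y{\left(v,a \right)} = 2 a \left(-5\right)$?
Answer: $315$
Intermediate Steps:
$A{\left(P \right)} = \frac{-2 + P}{2 P}$
$y{\left(v,a \right)} = - 10 a$
$- 15 y{\left(-6,7 \right)} A{\left(5 \right)} = - 15 \left(\left(-10\right) 7\right) \frac{-2 + 5}{2 \cdot 5} = \left(-15\right) \left(-70\right) \frac{1}{2} \cdot \frac{1}{5} \cdot 3 = 1050 \cdot \frac{3}{10} = 315$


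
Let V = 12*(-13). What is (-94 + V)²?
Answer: 62500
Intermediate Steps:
V = -156
(-94 + V)² = (-94 - 156)² = (-250)² = 62500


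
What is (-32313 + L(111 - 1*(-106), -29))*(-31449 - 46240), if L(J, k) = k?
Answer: 2512617638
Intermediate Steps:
(-32313 + L(111 - 1*(-106), -29))*(-31449 - 46240) = (-32313 - 29)*(-31449 - 46240) = -32342*(-77689) = 2512617638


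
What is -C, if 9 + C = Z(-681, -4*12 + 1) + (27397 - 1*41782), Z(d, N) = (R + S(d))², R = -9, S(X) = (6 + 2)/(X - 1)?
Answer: 1664305385/116281 ≈ 14313.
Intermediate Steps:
S(X) = 8/(-1 + X)
Z(d, N) = (-9 + 8/(-1 + d))²
C = -1664305385/116281 (C = -9 + ((-17 + 9*(-681))²/(-1 - 681)² + (27397 - 1*41782)) = -9 + ((-17 - 6129)²/(-682)² + (27397 - 41782)) = -9 + ((1/465124)*(-6146)² - 14385) = -9 + ((1/465124)*37773316 - 14385) = -9 + (9443329/116281 - 14385) = -9 - 1663258856/116281 = -1664305385/116281 ≈ -14313.)
-C = -1*(-1664305385/116281) = 1664305385/116281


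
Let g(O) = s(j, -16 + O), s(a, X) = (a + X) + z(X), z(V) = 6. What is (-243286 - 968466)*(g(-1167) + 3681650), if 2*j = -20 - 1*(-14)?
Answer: -4459816883440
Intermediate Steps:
j = -3 (j = (-20 - 1*(-14))/2 = (-20 + 14)/2 = (1/2)*(-6) = -3)
s(a, X) = 6 + X + a (s(a, X) = (a + X) + 6 = (X + a) + 6 = 6 + X + a)
g(O) = -13 + O (g(O) = 6 + (-16 + O) - 3 = -13 + O)
(-243286 - 968466)*(g(-1167) + 3681650) = (-243286 - 968466)*((-13 - 1167) + 3681650) = -1211752*(-1180 + 3681650) = -1211752*3680470 = -4459816883440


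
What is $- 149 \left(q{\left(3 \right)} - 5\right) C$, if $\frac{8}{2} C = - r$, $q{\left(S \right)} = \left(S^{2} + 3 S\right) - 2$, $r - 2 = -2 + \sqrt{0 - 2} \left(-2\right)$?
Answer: $- \frac{1639 i \sqrt{2}}{2} \approx - 1158.9 i$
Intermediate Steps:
$r = - 2 i \sqrt{2}$ ($r = 2 - \left(2 - \sqrt{0 - 2} \left(-2\right)\right) = 2 - \left(2 - \sqrt{-2} \left(-2\right)\right) = 2 - \left(2 - i \sqrt{2} \left(-2\right)\right) = 2 - \left(2 + 2 i \sqrt{2}\right) = - 2 i \sqrt{2} \approx - 2.8284 i$)
$q{\left(S \right)} = -2 + S^{2} + 3 S$
$C = \frac{i \sqrt{2}}{2}$ ($C = \frac{\left(-1\right) \left(- 2 i \sqrt{2}\right)}{4} = \frac{2 i \sqrt{2}}{4} = \frac{i \sqrt{2}}{2} \approx 0.70711 i$)
$- 149 \left(q{\left(3 \right)} - 5\right) C = - 149 \left(\left(-2 + 3^{2} + 3 \cdot 3\right) - 5\right) \frac{i \sqrt{2}}{2} = - 149 \left(\left(-2 + 9 + 9\right) - 5\right) \frac{i \sqrt{2}}{2} = - 149 \left(16 - 5\right) \frac{i \sqrt{2}}{2} = - 149 \cdot 11 \frac{i \sqrt{2}}{2} = - 149 \frac{11 i \sqrt{2}}{2} = - \frac{1639 i \sqrt{2}}{2}$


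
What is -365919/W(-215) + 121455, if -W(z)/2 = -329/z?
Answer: 158589975/658 ≈ 2.4102e+5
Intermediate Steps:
W(z) = 658/z (W(z) = -(-658)/z = 658/z)
-365919/W(-215) + 121455 = -365919/(658/(-215)) + 121455 = -365919/(658*(-1/215)) + 121455 = -365919/(-658/215) + 121455 = -365919*(-215/658) + 121455 = 78672585/658 + 121455 = 158589975/658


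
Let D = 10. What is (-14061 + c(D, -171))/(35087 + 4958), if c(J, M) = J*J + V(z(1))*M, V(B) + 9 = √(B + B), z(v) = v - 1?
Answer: -12422/40045 ≈ -0.31020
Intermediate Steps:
z(v) = -1 + v
V(B) = -9 + √2*√B (V(B) = -9 + √(B + B) = -9 + √(2*B) = -9 + √2*√B)
c(J, M) = J² - 9*M (c(J, M) = J*J + (-9 + √2*√(-1 + 1))*M = J² + (-9 + √2*√0)*M = J² + (-9 + √2*0)*M = J² + (-9 + 0)*M = J² - 9*M)
(-14061 + c(D, -171))/(35087 + 4958) = (-14061 + (10² - 9*(-171)))/(35087 + 4958) = (-14061 + (100 + 1539))/40045 = (-14061 + 1639)*(1/40045) = -12422*1/40045 = -12422/40045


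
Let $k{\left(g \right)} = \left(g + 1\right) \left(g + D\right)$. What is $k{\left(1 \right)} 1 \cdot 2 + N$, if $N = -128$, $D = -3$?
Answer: $-136$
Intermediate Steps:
$k{\left(g \right)} = \left(1 + g\right) \left(-3 + g\right)$ ($k{\left(g \right)} = \left(g + 1\right) \left(g - 3\right) = \left(1 + g\right) \left(-3 + g\right)$)
$k{\left(1 \right)} 1 \cdot 2 + N = \left(-3 + 1^{2} - 2\right) 1 \cdot 2 - 128 = \left(-3 + 1 - 2\right) 2 - 128 = \left(-4\right) 2 - 128 = -8 - 128 = -136$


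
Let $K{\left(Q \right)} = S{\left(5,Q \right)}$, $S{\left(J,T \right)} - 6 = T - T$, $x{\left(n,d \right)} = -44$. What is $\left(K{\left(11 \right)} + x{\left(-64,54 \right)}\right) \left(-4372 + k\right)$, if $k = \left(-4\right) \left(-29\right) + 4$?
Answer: $161576$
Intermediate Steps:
$S{\left(J,T \right)} = 6$ ($S{\left(J,T \right)} = 6 + \left(T - T\right) = 6 + 0 = 6$)
$k = 120$ ($k = 116 + 4 = 120$)
$K{\left(Q \right)} = 6$
$\left(K{\left(11 \right)} + x{\left(-64,54 \right)}\right) \left(-4372 + k\right) = \left(6 - 44\right) \left(-4372 + 120\right) = \left(-38\right) \left(-4252\right) = 161576$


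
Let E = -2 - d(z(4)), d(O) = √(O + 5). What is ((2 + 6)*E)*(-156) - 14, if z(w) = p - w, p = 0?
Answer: 3730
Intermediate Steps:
z(w) = -w (z(w) = 0 - w = -w)
d(O) = √(5 + O)
E = -3 (E = -2 - √(5 - 1*4) = -2 - √(5 - 4) = -2 - √1 = -2 - 1*1 = -2 - 1 = -3)
((2 + 6)*E)*(-156) - 14 = ((2 + 6)*(-3))*(-156) - 14 = (8*(-3))*(-156) - 14 = -24*(-156) - 14 = 3744 - 14 = 3730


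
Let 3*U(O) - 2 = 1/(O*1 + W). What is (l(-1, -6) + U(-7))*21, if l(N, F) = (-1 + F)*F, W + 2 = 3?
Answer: 5369/6 ≈ 894.83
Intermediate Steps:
W = 1 (W = -2 + 3 = 1)
l(N, F) = F*(-1 + F)
U(O) = ⅔ + 1/(3*(1 + O)) (U(O) = ⅔ + 1/(3*(O*1 + 1)) = ⅔ + 1/(3*(O + 1)) = ⅔ + 1/(3*(1 + O)))
(l(-1, -6) + U(-7))*21 = (-6*(-1 - 6) + (3 + 2*(-7))/(3*(1 - 7)))*21 = (-6*(-7) + (⅓)*(3 - 14)/(-6))*21 = (42 + (⅓)*(-⅙)*(-11))*21 = (42 + 11/18)*21 = (767/18)*21 = 5369/6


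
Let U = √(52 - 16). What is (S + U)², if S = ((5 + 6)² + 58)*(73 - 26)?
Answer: 70879561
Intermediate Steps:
U = 6 (U = √36 = 6)
S = 8413 (S = (11² + 58)*47 = (121 + 58)*47 = 179*47 = 8413)
(S + U)² = (8413 + 6)² = 8419² = 70879561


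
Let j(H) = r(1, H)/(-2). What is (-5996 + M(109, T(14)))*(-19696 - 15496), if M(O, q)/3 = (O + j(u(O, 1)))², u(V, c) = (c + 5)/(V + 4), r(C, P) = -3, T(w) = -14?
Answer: -1078098122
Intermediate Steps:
u(V, c) = (5 + c)/(4 + V)
j(H) = 3/2 (j(H) = -3/(-2) = -3*(-½) = 3/2)
M(O, q) = 3*(3/2 + O)² (M(O, q) = 3*(O + 3/2)² = 3*(3/2 + O)²)
(-5996 + M(109, T(14)))*(-19696 - 15496) = (-5996 + 3*(3 + 2*109)²/4)*(-19696 - 15496) = (-5996 + 3*(3 + 218)²/4)*(-35192) = (-5996 + (¾)*221²)*(-35192) = (-5996 + (¾)*48841)*(-35192) = (-5996 + 146523/4)*(-35192) = (122539/4)*(-35192) = -1078098122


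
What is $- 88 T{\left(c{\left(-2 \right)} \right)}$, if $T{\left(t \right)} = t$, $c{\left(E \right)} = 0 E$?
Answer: $0$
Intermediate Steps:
$c{\left(E \right)} = 0$
$- 88 T{\left(c{\left(-2 \right)} \right)} = \left(-88\right) 0 = 0$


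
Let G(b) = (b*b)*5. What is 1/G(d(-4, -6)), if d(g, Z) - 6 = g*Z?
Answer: 1/4500 ≈ 0.00022222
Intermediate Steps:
d(g, Z) = 6 + Z*g (d(g, Z) = 6 + g*Z = 6 + Z*g)
G(b) = 5*b² (G(b) = b²*5 = 5*b²)
1/G(d(-4, -6)) = 1/(5*(6 - 6*(-4))²) = 1/(5*(6 + 24)²) = 1/(5*30²) = 1/(5*900) = 1/4500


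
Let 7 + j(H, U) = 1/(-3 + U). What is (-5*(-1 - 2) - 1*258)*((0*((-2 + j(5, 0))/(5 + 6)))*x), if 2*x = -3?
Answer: 0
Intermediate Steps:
x = -3/2 (x = (½)*(-3) = -3/2 ≈ -1.5000)
j(H, U) = -7 + 1/(-3 + U)
(-5*(-1 - 2) - 1*258)*((0*((-2 + j(5, 0))/(5 + 6)))*x) = (-5*(-1 - 2) - 1*258)*((0*((-2 + (22 - 7*0)/(-3 + 0))/(5 + 6)))*(-3/2)) = (-5*(-3) - 258)*((0*((-2 + (22 + 0)/(-3))/11))*(-3/2)) = (15 - 258)*((0*((-2 - ⅓*22)*(1/11)))*(-3/2)) = -243*0*((-2 - 22/3)*(1/11))*(-3)/2 = -243*0*(-28/3*1/11)*(-3)/2 = -243*0*(-28/33)*(-3)/2 = -0*(-3)/2 = -243*0 = 0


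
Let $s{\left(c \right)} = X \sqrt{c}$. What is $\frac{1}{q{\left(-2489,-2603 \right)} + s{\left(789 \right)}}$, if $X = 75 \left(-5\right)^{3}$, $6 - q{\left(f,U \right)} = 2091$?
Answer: $\frac{139}{4622757060} - \frac{125 \sqrt{789}}{924551412} \approx -3.7676 \cdot 10^{-6}$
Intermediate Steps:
$q{\left(f,U \right)} = -2085$ ($q{\left(f,U \right)} = 6 - 2091 = -2085$)
$X = -9375$ ($X = 75 \left(-125\right) = -9375$)
$s{\left(c \right)} = - 9375 \sqrt{c}$
$\frac{1}{q{\left(-2489,-2603 \right)} + s{\left(789 \right)}} = \frac{1}{-2085 - 9375 \sqrt{789}}$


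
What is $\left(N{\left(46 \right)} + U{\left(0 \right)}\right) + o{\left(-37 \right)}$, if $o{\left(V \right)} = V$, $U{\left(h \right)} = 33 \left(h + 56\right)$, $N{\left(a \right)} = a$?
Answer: $1857$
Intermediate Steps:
$U{\left(h \right)} = 1848 + 33 h$ ($U{\left(h \right)} = 33 \left(56 + h\right) = 1848 + 33 h$)
$\left(N{\left(46 \right)} + U{\left(0 \right)}\right) + o{\left(-37 \right)} = \left(46 + \left(1848 + 33 \cdot 0\right)\right) - 37 = \left(46 + \left(1848 + 0\right)\right) - 37 = \left(46 + 1848\right) - 37 = 1894 - 37 = 1857$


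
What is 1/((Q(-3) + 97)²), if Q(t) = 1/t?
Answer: 9/84100 ≈ 0.00010702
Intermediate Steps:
1/((Q(-3) + 97)²) = 1/((1/(-3) + 97)²) = 1/((-⅓ + 97)²) = 1/((290/3)²) = 1/(84100/9) = 9/84100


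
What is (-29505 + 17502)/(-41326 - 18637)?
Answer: 12003/59963 ≈ 0.20017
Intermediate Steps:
(-29505 + 17502)/(-41326 - 18637) = -12003/(-59963) = -12003*(-1/59963) = 12003/59963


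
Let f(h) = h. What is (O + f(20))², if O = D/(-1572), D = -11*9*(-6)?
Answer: 26429881/68644 ≈ 385.03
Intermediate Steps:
D = 594 (D = -99*(-6) = 594)
O = -99/262 (O = 594/(-1572) = 594*(-1/1572) = -99/262 ≈ -0.37786)
(O + f(20))² = (-99/262 + 20)² = (5141/262)² = 26429881/68644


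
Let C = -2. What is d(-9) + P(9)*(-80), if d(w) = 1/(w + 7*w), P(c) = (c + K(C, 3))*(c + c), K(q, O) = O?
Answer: -1244161/72 ≈ -17280.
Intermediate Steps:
P(c) = 2*c*(3 + c) (P(c) = (c + 3)*(c + c) = (3 + c)*(2*c) = 2*c*(3 + c))
d(w) = 1/(8*w)
d(-9) + P(9)*(-80) = (⅛)/(-9) + (2*9*(3 + 9))*(-80) = (⅛)*(-⅑) + (2*9*12)*(-80) = -1/72 + 216*(-80) = -1/72 - 17280 = -1244161/72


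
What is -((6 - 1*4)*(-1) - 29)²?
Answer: -961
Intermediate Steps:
-((6 - 1*4)*(-1) - 29)² = -((6 - 4)*(-1) - 29)² = -(2*(-1) - 29)² = -(-2 - 29)² = -1*(-31)² = -1*961 = -961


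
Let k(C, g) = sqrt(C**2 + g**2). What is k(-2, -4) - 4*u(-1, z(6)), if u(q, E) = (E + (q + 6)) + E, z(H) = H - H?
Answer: -20 + 2*sqrt(5) ≈ -15.528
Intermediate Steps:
z(H) = 0
u(q, E) = 6 + q + 2*E (u(q, E) = (E + (6 + q)) + E = (6 + E + q) + E = 6 + q + 2*E)
k(-2, -4) - 4*u(-1, z(6)) = sqrt((-2)**2 + (-4)**2) - 4*(6 - 1 + 2*0) = sqrt(4 + 16) - 4*(6 - 1 + 0) = sqrt(20) - 4*5 = 2*sqrt(5) - 20 = -20 + 2*sqrt(5)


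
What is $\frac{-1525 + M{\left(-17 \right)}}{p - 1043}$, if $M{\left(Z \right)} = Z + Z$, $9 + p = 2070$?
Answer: $- \frac{1559}{1018} \approx -1.5314$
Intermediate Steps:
$p = 2061$ ($p = -9 + 2070 = 2061$)
$M{\left(Z \right)} = 2 Z$
$\frac{-1525 + M{\left(-17 \right)}}{p - 1043} = \frac{-1525 + 2 \left(-17\right)}{2061 - 1043} = \frac{-1525 - 34}{1018} = \left(-1559\right) \frac{1}{1018} = - \frac{1559}{1018}$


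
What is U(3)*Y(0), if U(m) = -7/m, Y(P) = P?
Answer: 0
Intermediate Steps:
U(3)*Y(0) = -7/3*0 = 0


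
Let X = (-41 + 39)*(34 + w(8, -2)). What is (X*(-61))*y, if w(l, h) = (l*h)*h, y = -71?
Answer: -571692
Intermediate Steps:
w(l, h) = l*h² (w(l, h) = (h*l)*h = l*h²)
X = -132 (X = (-41 + 39)*(34 + 8*(-2)²) = -2*(34 + 8*4) = -2*(34 + 32) = -2*66 = -132)
(X*(-61))*y = -132*(-61)*(-71) = 8052*(-71) = -571692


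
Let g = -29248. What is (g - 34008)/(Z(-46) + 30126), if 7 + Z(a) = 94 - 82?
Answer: -63256/30131 ≈ -2.0994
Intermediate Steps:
Z(a) = 5 (Z(a) = -7 + (94 - 82) = -7 + 12 = 5)
(g - 34008)/(Z(-46) + 30126) = (-29248 - 34008)/(5 + 30126) = -63256/30131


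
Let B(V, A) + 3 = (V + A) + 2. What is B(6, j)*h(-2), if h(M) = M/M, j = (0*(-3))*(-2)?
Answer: 5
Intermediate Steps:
j = 0 (j = 0*(-2) = 0)
B(V, A) = -1 + A + V (B(V, A) = -3 + ((V + A) + 2) = -3 + ((A + V) + 2) = -3 + (2 + A + V) = -1 + A + V)
h(M) = 1
B(6, j)*h(-2) = (-1 + 0 + 6)*1 = 5*1 = 5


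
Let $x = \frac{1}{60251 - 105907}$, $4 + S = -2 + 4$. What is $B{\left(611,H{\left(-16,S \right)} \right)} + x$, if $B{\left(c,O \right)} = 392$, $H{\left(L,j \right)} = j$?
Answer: $\frac{17897151}{45656} \approx 392.0$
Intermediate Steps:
$S = -2$ ($S = -4 + \left(-2 + 4\right) = -4 + 2 = -2$)
$x = - \frac{1}{45656}$ ($x = \frac{1}{-45656} = - \frac{1}{45656} \approx -2.1903 \cdot 10^{-5}$)
$B{\left(611,H{\left(-16,S \right)} \right)} + x = 392 - \frac{1}{45656} = \frac{17897151}{45656}$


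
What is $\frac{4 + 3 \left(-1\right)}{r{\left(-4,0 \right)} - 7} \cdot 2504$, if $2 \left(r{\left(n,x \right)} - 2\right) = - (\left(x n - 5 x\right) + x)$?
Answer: $- \frac{2504}{5} \approx -500.8$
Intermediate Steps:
$r{\left(n,x \right)} = 2 + 2 x - \frac{n x}{2}$ ($r{\left(n,x \right)} = 2 + \frac{\left(-1\right) \left(\left(x n - 5 x\right) + x\right)}{2} = 2 + \frac{\left(-1\right) \left(\left(n x - 5 x\right) + x\right)}{2} = 2 + \frac{\left(-1\right) \left(\left(- 5 x + n x\right) + x\right)}{2} = 2 + \frac{\left(-1\right) \left(- 4 x + n x\right)}{2} = 2 + \frac{4 x - n x}{2} = 2 - \left(- 2 x + \frac{n x}{2}\right) = 2 + 2 x - \frac{n x}{2}$)
$\frac{4 + 3 \left(-1\right)}{r{\left(-4,0 \right)} - 7} \cdot 2504 = \frac{4 + 3 \left(-1\right)}{\left(2 + 2 \cdot 0 - \left(-2\right) 0\right) - 7} \cdot 2504 = \frac{4 - 3}{\left(2 + 0 + 0\right) - 7} \cdot 2504 = 1 \frac{1}{2 - 7} \cdot 2504 = 1 \frac{1}{-5} \cdot 2504 = 1 \left(- \frac{1}{5}\right) 2504 = \left(- \frac{1}{5}\right) 2504 = - \frac{2504}{5}$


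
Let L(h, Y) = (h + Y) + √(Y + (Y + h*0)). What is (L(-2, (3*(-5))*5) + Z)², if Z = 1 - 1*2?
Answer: 5934 - 780*I*√6 ≈ 5934.0 - 1910.6*I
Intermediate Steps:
Z = -1 (Z = 1 - 2 = -1)
L(h, Y) = Y + h + √2*√Y (L(h, Y) = (Y + h) + √(Y + (Y + 0)) = (Y + h) + √(Y + Y) = (Y + h) + √(2*Y) = (Y + h) + √2*√Y = Y + h + √2*√Y)
(L(-2, (3*(-5))*5) + Z)² = (((3*(-5))*5 - 2 + √2*√((3*(-5))*5)) - 1)² = ((-15*5 - 2 + √2*√(-15*5)) - 1)² = ((-75 - 2 + √2*√(-75)) - 1)² = ((-75 - 2 + √2*(5*I*√3)) - 1)² = ((-75 - 2 + 5*I*√6) - 1)² = ((-77 + 5*I*√6) - 1)² = (-78 + 5*I*√6)²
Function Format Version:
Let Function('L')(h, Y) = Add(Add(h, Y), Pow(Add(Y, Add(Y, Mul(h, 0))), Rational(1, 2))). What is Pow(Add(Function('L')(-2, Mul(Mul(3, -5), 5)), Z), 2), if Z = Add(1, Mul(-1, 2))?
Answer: Add(5934, Mul(-780, I, Pow(6, Rational(1, 2)))) ≈ Add(5934.0, Mul(-1910.6, I))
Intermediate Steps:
Z = -1 (Z = Add(1, -2) = -1)
Function('L')(h, Y) = Add(Y, h, Mul(Pow(2, Rational(1, 2)), Pow(Y, Rational(1, 2)))) (Function('L')(h, Y) = Add(Add(Y, h), Pow(Add(Y, Add(Y, 0)), Rational(1, 2))) = Add(Add(Y, h), Pow(Add(Y, Y), Rational(1, 2))) = Add(Add(Y, h), Pow(Mul(2, Y), Rational(1, 2))) = Add(Add(Y, h), Mul(Pow(2, Rational(1, 2)), Pow(Y, Rational(1, 2)))) = Add(Y, h, Mul(Pow(2, Rational(1, 2)), Pow(Y, Rational(1, 2)))))
Pow(Add(Function('L')(-2, Mul(Mul(3, -5), 5)), Z), 2) = Pow(Add(Add(Mul(Mul(3, -5), 5), -2, Mul(Pow(2, Rational(1, 2)), Pow(Mul(Mul(3, -5), 5), Rational(1, 2)))), -1), 2) = Pow(Add(Add(Mul(-15, 5), -2, Mul(Pow(2, Rational(1, 2)), Pow(Mul(-15, 5), Rational(1, 2)))), -1), 2) = Pow(Add(Add(-75, -2, Mul(Pow(2, Rational(1, 2)), Pow(-75, Rational(1, 2)))), -1), 2) = Pow(Add(Add(-75, -2, Mul(Pow(2, Rational(1, 2)), Mul(5, I, Pow(3, Rational(1, 2))))), -1), 2) = Pow(Add(Add(-75, -2, Mul(5, I, Pow(6, Rational(1, 2)))), -1), 2) = Pow(Add(Add(-77, Mul(5, I, Pow(6, Rational(1, 2)))), -1), 2) = Pow(Add(-78, Mul(5, I, Pow(6, Rational(1, 2)))), 2)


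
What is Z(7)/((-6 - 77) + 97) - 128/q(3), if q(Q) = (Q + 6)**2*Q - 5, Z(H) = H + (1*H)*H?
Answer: 412/119 ≈ 3.4622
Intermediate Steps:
Z(H) = H + H**2 (Z(H) = H + H*H = H + H**2)
q(Q) = -5 + Q*(6 + Q)**2 (q(Q) = (6 + Q)**2*Q - 5 = Q*(6 + Q)**2 - 5 = -5 + Q*(6 + Q)**2)
Z(7)/((-6 - 77) + 97) - 128/q(3) = (7*(1 + 7))/((-6 - 77) + 97) - 128/(-5 + 3*(6 + 3)**2) = (7*8)/(-83 + 97) - 128/(-5 + 3*9**2) = 56/14 - 128/(-5 + 3*81) = 56*(1/14) - 128/(-5 + 243) = 4 - 128/238 = 4 - 128*1/238 = 4 - 64/119 = 412/119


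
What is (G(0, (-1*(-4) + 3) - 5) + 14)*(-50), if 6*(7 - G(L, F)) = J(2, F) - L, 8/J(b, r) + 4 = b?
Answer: -3250/3 ≈ -1083.3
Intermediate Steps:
J(b, r) = 8/(-4 + b)
G(L, F) = 23/3 + L/6 (G(L, F) = 7 - (8/(-4 + 2) - L)/6 = 7 - (8/(-2) - L)/6 = 7 - (8*(-½) - L)/6 = 7 - (-4 - L)/6 = 7 + (⅔ + L/6) = 23/3 + L/6)
(G(0, (-1*(-4) + 3) - 5) + 14)*(-50) = ((23/3 + (⅙)*0) + 14)*(-50) = ((23/3 + 0) + 14)*(-50) = (23/3 + 14)*(-50) = (65/3)*(-50) = -3250/3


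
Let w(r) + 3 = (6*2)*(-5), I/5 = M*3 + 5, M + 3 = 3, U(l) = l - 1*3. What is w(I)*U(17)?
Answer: -882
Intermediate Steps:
U(l) = -3 + l (U(l) = l - 3 = -3 + l)
M = 0 (M = -3 + 3 = 0)
I = 25 (I = 5*(0*3 + 5) = 5*(0 + 5) = 5*5 = 25)
w(r) = -63 (w(r) = -3 + (6*2)*(-5) = -3 + 12*(-5) = -3 - 60 = -63)
w(I)*U(17) = -63*(-3 + 17) = -63*14 = -882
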